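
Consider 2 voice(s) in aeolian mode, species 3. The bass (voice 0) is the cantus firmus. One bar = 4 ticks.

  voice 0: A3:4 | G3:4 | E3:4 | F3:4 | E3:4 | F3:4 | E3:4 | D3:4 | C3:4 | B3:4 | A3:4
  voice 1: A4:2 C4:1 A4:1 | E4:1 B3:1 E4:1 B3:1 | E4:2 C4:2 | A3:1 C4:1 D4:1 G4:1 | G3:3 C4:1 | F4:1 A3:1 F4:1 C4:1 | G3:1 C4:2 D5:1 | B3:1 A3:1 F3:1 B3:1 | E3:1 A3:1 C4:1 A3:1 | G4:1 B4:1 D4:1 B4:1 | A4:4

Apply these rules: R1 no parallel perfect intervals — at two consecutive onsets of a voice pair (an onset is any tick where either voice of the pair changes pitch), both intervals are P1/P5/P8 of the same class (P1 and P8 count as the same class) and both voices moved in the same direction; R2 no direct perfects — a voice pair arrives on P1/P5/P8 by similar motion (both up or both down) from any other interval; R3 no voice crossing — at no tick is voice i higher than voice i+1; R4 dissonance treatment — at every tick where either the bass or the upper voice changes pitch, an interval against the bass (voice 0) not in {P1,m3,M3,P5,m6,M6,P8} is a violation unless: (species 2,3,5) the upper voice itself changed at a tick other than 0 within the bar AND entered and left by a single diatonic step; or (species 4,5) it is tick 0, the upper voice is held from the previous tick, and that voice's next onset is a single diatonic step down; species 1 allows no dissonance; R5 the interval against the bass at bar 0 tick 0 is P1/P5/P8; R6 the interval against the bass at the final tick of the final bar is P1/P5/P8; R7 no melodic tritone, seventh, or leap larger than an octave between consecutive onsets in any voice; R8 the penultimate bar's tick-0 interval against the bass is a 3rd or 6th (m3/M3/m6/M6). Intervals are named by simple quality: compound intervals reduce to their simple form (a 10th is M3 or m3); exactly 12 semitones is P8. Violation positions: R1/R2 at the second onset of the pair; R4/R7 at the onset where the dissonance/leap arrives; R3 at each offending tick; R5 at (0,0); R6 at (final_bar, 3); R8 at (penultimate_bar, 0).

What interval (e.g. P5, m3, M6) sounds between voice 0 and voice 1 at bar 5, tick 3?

P5

voice 0=F3 voice 1=C4 -> P5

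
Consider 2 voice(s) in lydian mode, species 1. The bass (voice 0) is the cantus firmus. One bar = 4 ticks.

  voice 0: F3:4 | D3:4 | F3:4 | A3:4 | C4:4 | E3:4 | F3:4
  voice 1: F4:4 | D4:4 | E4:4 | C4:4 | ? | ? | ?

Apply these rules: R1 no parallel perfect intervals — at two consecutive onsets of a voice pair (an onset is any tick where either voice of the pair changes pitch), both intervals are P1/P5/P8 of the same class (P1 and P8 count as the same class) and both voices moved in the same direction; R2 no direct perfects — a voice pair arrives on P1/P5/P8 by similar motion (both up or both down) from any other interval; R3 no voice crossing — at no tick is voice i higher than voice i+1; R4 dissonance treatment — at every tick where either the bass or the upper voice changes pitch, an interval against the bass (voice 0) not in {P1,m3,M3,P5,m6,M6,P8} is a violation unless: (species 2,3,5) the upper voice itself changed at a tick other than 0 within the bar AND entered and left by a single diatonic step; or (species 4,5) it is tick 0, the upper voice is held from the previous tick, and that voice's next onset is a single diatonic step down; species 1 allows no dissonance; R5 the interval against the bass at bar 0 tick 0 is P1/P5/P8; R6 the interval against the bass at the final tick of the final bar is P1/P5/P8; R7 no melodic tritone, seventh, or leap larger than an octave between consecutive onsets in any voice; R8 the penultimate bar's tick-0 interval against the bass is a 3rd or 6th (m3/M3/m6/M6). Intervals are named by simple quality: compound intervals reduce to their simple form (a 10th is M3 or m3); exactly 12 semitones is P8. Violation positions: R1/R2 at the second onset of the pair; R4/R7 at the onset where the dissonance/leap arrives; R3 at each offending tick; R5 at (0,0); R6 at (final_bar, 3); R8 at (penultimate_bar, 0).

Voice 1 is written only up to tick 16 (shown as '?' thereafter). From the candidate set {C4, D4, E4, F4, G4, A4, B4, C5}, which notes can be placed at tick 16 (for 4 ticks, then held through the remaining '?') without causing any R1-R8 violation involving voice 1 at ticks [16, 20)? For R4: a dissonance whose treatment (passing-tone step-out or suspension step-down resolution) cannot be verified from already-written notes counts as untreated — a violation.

C4: legal
D4: violates R4
E4: legal
F4: violates R4
G4: violates R2
A4: legal
B4: violates R4,R7
C5: violates R2

{A4, C4, E4}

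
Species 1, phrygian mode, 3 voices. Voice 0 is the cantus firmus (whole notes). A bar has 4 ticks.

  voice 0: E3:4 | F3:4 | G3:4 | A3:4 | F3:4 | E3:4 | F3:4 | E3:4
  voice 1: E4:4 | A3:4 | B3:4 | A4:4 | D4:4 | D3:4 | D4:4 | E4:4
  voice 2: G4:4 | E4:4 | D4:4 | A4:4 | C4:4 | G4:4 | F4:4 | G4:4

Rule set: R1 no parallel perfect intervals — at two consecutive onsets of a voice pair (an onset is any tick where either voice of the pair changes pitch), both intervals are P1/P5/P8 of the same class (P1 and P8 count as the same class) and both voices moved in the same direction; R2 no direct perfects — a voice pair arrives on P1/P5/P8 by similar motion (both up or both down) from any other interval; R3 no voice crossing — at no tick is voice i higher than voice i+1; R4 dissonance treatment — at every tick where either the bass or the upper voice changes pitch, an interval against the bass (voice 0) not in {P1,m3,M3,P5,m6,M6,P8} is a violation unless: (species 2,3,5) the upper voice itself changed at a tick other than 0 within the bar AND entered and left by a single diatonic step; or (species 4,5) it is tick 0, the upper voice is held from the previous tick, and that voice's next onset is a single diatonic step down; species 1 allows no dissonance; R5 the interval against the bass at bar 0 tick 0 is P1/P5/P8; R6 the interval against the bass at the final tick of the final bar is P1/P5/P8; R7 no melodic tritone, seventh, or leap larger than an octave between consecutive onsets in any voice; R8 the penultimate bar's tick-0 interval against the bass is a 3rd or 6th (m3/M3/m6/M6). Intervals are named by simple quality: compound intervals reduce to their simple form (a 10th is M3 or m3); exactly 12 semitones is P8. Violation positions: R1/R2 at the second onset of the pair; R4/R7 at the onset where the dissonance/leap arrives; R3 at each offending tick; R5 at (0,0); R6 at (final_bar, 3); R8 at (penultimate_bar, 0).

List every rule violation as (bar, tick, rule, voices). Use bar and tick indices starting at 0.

(0, 0, R5, (0, 2))
(1, 0, R2, (1, 2))
(1, 0, R4, (0, 2))
(3, 0, R2, (0, 1))
(3, 0, R2, (0, 2))
(3, 0, R2, (1, 2))
(3, 0, R7, (1,))
(4, 0, R2, (0, 2))
(4, 0, R3, (1, 2))
(4, 1, R3, (1, 2))
(4, 2, R3, (1, 2))
(4, 3, R3, (1, 2))
(5, 0, R3, (0, 1))
(5, 0, R4, (0, 1))
(5, 1, R3, (0, 1))
(5, 2, R3, (0, 1))
(5, 3, R3, (0, 1))
(6, 0, R8, (0, 2))
(7, 3, R6, (0, 2))

bar 0: v0=E3 v1=E4 v2=G4 downbeat m3
bar 1: v0=F3 v1=A3 v2=E4 downbeat M7
bar 2: v0=G3 v1=B3 v2=D4 downbeat P5
bar 3: v0=A3 v1=A4 v2=A4 downbeat P8
bar 4: v0=F3 v1=D4 v2=C4 downbeat P5
bar 5: v0=E3 v1=D3 v2=G4 downbeat m3
bar 6: v0=F3 v1=D4 v2=F4 downbeat P8
bar 7: v0=E3 v1=E4 v2=G4 downbeat m3
  -> R5 @ bar 0 tick 0 v(0, 2): opens on m3
  -> R2 @ bar 1 tick 0 v(1, 2): E4/G4 m3 -> A3/E4 P5 similar
  -> R4 @ bar 1 tick 0 v(0, 2): F3/E4 M7 untreated
  -> R2 @ bar 3 tick 0 v(0, 1): G3/B3 M3 -> A3/A4 P8 similar
  -> R2 @ bar 3 tick 0 v(0, 2): G3/D4 P5 -> A3/A4 P8 similar
  -> R2 @ bar 3 tick 0 v(1, 2): B3/D4 m3 -> A4/A4 P1 similar
  -> R7 @ bar 3 tick 0 v(1,): B3->A4 leap 10st
  -> R2 @ bar 4 tick 0 v(0, 2): A3/A4 P8 -> F3/C4 P5 similar
  -> R3 @ bar 4 tick 0 v(1, 2): D4 above C4
  -> R3 @ bar 4 tick 1 v(1, 2): D4 above C4
  -> R3 @ bar 4 tick 2 v(1, 2): D4 above C4
  -> R3 @ bar 4 tick 3 v(1, 2): D4 above C4
  -> R3 @ bar 5 tick 0 v(0, 1): E3 above D3
  -> R4 @ bar 5 tick 0 v(0, 1): E3/D3 M2 untreated
  -> R3 @ bar 5 tick 1 v(0, 1): E3 above D3
  -> R3 @ bar 5 tick 2 v(0, 1): E3 above D3
  -> R3 @ bar 5 tick 3 v(0, 1): E3 above D3
  -> R8 @ bar 6 tick 0 v(0, 2): penult P8 not 3rd/6th
  -> R6 @ bar 7 tick 3 v(0, 2): closes on m3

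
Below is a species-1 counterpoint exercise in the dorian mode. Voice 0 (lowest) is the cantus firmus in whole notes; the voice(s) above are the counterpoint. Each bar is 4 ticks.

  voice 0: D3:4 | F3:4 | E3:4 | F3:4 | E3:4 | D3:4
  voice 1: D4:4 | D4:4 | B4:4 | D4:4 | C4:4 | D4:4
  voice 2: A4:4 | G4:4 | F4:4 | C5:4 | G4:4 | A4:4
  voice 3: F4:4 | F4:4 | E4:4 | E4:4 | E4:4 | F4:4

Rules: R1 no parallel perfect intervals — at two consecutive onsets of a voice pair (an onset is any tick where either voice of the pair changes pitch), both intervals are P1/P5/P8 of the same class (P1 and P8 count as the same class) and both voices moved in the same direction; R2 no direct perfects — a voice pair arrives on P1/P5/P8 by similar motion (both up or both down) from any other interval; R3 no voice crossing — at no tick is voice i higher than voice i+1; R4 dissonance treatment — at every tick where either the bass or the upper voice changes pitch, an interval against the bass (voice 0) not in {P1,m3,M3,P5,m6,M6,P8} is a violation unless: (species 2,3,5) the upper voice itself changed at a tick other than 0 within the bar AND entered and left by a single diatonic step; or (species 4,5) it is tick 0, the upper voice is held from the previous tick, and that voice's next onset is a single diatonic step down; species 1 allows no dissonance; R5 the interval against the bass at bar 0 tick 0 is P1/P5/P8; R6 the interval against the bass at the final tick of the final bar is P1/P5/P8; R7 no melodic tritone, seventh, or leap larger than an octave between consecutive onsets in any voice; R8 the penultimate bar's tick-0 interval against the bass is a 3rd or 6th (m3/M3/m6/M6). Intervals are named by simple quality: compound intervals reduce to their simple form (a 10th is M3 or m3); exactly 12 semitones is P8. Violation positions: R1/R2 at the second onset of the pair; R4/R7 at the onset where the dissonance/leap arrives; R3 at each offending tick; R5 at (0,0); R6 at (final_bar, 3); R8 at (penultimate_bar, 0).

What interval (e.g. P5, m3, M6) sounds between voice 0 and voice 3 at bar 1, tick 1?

voice 0=F3 voice 3=F4 -> P8

P8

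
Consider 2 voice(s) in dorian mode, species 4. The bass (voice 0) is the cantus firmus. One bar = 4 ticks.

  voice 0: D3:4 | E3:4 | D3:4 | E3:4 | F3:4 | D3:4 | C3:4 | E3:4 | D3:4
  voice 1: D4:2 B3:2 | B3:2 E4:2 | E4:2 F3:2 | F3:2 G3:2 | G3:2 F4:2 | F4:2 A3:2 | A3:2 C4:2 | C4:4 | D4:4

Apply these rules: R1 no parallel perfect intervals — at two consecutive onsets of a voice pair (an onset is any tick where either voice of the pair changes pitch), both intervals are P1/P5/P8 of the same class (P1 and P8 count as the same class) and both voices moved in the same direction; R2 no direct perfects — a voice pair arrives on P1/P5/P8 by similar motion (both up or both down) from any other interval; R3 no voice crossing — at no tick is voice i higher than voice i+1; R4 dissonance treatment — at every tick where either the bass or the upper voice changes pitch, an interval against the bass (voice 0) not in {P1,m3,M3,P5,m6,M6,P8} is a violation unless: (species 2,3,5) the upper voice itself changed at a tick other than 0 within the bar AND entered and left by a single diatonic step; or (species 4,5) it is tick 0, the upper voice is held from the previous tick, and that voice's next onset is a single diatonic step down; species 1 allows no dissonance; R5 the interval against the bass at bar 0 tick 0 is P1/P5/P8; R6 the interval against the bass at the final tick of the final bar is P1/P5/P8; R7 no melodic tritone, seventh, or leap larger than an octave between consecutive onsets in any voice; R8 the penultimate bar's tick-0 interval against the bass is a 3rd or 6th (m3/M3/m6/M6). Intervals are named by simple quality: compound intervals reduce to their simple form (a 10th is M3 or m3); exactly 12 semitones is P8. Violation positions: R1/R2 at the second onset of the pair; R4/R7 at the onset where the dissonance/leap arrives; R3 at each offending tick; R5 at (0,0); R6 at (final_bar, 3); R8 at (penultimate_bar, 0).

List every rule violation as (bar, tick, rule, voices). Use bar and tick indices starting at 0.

bar 0: v0=D3 v1=D4 downbeat P8
bar 1: v0=E3 v1=B3 downbeat P5
bar 2: v0=D3 v1=E4 downbeat M2
bar 3: v0=E3 v1=F3 downbeat m2
bar 4: v0=F3 v1=G3 downbeat M2
bar 5: v0=D3 v1=F4 downbeat m3
bar 6: v0=C3 v1=A3 downbeat M6
bar 7: v0=E3 v1=C4 downbeat m6
bar 8: v0=D3 v1=D4 downbeat P8
  -> R4 @ bar 2 tick 0 v(0, 1): D3/E4 M2 untreated
  -> R7 @ bar 2 tick 2 v(1,): E4->F3 leap 11st
  -> R4 @ bar 3 tick 0 v(0, 1): E3/F3 m2 untreated
  -> R4 @ bar 4 tick 0 v(0, 1): F3/G3 M2 untreated
  -> R7 @ bar 4 tick 2 v(1,): G3->F4 leap 10st

(2, 0, R4, (0, 1))
(2, 2, R7, (1,))
(3, 0, R4, (0, 1))
(4, 0, R4, (0, 1))
(4, 2, R7, (1,))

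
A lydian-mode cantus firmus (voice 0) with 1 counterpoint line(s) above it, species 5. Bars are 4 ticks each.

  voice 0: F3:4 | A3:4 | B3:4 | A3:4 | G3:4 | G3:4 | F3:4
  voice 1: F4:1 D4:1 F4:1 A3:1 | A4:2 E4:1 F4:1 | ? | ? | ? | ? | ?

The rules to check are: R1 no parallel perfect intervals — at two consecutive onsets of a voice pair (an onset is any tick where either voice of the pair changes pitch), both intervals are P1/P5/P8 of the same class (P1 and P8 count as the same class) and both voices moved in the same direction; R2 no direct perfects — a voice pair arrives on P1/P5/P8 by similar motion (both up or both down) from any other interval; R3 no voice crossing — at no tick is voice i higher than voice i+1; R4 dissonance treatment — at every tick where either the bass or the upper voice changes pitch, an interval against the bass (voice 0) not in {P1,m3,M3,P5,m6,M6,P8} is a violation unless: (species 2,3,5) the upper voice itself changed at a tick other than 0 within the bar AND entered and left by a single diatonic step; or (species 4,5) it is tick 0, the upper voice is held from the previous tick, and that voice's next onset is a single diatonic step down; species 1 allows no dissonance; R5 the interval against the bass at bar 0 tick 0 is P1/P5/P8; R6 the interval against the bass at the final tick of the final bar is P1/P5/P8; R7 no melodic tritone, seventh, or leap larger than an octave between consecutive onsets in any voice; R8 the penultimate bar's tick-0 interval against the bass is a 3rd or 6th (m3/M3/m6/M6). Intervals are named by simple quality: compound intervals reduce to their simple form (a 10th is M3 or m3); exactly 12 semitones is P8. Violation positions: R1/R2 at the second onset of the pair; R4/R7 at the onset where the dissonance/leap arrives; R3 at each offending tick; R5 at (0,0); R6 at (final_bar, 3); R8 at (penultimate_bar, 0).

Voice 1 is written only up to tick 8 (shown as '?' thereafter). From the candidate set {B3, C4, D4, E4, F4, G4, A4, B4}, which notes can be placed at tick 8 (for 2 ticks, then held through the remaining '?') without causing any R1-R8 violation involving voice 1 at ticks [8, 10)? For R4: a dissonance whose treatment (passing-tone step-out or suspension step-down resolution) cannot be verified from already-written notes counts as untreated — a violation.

{D4, G4}

B3: violates R7
C4: violates R4
D4: legal
E4: violates R4
F4: violates R4
G4: legal
A4: violates R4
B4: violates R2,R7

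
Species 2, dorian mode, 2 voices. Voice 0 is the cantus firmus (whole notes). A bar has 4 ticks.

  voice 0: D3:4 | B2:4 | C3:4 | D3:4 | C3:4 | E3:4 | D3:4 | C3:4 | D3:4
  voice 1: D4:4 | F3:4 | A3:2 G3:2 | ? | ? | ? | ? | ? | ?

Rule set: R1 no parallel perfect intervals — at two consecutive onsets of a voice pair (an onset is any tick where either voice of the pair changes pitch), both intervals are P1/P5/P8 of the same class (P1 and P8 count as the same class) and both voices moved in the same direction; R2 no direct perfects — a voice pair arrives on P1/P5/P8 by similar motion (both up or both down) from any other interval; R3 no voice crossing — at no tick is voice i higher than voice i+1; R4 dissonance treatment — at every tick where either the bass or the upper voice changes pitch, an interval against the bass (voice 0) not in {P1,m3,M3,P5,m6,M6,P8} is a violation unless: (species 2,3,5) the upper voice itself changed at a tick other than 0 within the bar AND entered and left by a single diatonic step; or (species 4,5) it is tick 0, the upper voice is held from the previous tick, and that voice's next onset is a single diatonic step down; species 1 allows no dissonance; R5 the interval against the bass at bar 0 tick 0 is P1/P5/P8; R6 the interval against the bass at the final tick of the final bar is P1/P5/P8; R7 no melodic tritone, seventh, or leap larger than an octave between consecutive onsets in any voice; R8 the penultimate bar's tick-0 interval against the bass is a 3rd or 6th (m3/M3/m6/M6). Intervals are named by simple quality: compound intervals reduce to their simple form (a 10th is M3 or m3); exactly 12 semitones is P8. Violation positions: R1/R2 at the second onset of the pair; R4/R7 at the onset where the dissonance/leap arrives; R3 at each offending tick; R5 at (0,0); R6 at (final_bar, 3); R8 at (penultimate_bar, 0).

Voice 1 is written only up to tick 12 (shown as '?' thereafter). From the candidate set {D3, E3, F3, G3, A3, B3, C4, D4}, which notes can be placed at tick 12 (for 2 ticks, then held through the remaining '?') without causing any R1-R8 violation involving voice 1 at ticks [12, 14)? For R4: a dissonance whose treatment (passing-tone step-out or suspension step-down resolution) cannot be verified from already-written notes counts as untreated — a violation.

D3: legal
E3: violates R4
F3: legal
G3: violates R4
A3: violates R1
B3: legal
C4: violates R4
D4: violates R2

{B3, D3, F3}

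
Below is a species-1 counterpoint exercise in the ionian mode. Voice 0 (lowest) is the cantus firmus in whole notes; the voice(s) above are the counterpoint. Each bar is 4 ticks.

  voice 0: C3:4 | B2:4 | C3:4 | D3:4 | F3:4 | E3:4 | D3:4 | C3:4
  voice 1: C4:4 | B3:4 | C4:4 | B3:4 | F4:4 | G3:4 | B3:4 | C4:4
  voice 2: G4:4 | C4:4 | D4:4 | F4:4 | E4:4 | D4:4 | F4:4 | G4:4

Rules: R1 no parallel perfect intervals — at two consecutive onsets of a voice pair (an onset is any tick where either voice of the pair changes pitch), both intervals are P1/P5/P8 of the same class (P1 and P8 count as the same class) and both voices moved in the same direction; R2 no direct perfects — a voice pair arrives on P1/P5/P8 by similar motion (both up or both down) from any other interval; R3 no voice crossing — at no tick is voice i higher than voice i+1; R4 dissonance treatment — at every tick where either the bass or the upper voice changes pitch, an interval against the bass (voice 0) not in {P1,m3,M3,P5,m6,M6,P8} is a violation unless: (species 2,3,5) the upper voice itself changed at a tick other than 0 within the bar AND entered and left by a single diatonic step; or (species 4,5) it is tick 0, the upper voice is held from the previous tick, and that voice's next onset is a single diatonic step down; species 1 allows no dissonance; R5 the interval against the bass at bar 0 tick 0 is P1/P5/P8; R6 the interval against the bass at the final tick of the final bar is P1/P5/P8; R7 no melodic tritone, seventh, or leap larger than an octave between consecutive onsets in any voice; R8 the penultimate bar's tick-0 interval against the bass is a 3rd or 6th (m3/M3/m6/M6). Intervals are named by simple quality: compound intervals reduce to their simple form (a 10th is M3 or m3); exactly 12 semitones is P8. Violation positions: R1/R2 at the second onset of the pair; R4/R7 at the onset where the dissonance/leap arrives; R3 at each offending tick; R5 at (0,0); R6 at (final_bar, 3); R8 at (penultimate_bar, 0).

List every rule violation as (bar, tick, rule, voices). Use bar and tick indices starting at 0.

bar 0: v0=C3 v1=C4 v2=G4 downbeat P5
bar 1: v0=B2 v1=B3 v2=C4 downbeat m2
bar 2: v0=C3 v1=C4 v2=D4 downbeat M2
bar 3: v0=D3 v1=B3 v2=F4 downbeat m3
bar 4: v0=F3 v1=F4 v2=E4 downbeat M7
bar 5: v0=E3 v1=G3 v2=D4 downbeat m7
bar 6: v0=D3 v1=B3 v2=F4 downbeat m3
bar 7: v0=C3 v1=C4 v2=G4 downbeat P5
  -> R1 @ bar 1 tick 0 v(0, 1): C3/C4 P8 -> B2/B3 P8 similar
  -> R4 @ bar 1 tick 0 v(0, 2): B2/C4 m2 untreated
  -> R1 @ bar 2 tick 0 v(0, 1): B2/B3 P8 -> C3/C4 P8 similar
  -> R4 @ bar 2 tick 0 v(0, 2): C3/D4 M2 untreated
  -> R2 @ bar 4 tick 0 v(0, 1): D3/B3 M6 -> F3/F4 P8 similar
  -> R3 @ bar 4 tick 0 v(1, 2): F4 above E4
  -> R4 @ bar 4 tick 0 v(0, 2): F3/E4 M7 untreated
  -> R7 @ bar 4 tick 0 v(1,): B3->F4 leap 6st
  -> R3 @ bar 4 tick 1 v(1, 2): F4 above E4
  -> R3 @ bar 4 tick 2 v(1, 2): F4 above E4
  -> R3 @ bar 4 tick 3 v(1, 2): F4 above E4
  -> R2 @ bar 5 tick 0 v(1, 2): F4/E4 m2 -> G3/D4 P5 similar
  -> R4 @ bar 5 tick 0 v(0, 2): E3/D4 m7 untreated
  -> R7 @ bar 5 tick 0 v(1,): F4->G3 leap 10st
  -> R2 @ bar 7 tick 0 v(1, 2): B3/F4 TT -> C4/G4 P5 similar

(1, 0, R1, (0, 1))
(1, 0, R4, (0, 2))
(2, 0, R1, (0, 1))
(2, 0, R4, (0, 2))
(4, 0, R2, (0, 1))
(4, 0, R3, (1, 2))
(4, 0, R4, (0, 2))
(4, 0, R7, (1,))
(4, 1, R3, (1, 2))
(4, 2, R3, (1, 2))
(4, 3, R3, (1, 2))
(5, 0, R2, (1, 2))
(5, 0, R4, (0, 2))
(5, 0, R7, (1,))
(7, 0, R2, (1, 2))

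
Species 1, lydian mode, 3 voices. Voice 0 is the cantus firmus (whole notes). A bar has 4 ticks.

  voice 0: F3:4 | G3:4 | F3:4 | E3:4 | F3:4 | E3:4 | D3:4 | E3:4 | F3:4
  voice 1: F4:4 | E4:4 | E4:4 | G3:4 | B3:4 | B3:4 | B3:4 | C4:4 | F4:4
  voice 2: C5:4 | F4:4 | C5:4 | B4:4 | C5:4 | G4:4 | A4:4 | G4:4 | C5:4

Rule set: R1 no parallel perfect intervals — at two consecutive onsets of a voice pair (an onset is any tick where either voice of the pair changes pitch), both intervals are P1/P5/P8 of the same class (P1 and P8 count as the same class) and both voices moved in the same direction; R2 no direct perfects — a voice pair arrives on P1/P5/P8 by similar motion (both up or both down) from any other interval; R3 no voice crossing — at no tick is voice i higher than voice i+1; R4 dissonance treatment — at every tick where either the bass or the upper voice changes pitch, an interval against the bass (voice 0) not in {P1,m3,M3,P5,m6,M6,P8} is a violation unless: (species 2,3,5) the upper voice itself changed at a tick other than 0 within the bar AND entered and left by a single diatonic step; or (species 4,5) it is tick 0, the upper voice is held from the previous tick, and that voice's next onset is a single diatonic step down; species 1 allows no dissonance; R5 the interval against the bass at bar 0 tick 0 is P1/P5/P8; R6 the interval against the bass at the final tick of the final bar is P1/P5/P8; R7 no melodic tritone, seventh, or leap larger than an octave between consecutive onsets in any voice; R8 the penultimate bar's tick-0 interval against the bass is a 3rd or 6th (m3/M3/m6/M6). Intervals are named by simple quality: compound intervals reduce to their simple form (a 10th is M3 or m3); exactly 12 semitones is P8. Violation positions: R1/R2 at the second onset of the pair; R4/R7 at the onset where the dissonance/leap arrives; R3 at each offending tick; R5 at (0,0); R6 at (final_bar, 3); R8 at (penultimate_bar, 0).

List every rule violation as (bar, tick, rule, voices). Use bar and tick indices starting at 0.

(1, 0, R4, (0, 2))
(2, 0, R4, (0, 1))
(3, 0, R1, (0, 2))
(4, 0, R1, (0, 2))
(4, 0, R4, (0, 1))
(8, 0, R1, (1, 2))
(8, 0, R2, (0, 1))
(8, 0, R2, (0, 2))

bar 0: v0=F3 v1=F4 v2=C5 downbeat P5
bar 1: v0=G3 v1=E4 v2=F4 downbeat m7
bar 2: v0=F3 v1=E4 v2=C5 downbeat P5
bar 3: v0=E3 v1=G3 v2=B4 downbeat P5
bar 4: v0=F3 v1=B3 v2=C5 downbeat P5
bar 5: v0=E3 v1=B3 v2=G4 downbeat m3
bar 6: v0=D3 v1=B3 v2=A4 downbeat P5
bar 7: v0=E3 v1=C4 v2=G4 downbeat m3
bar 8: v0=F3 v1=F4 v2=C5 downbeat P5
  -> R4 @ bar 1 tick 0 v(0, 2): G3/F4 m7 untreated
  -> R4 @ bar 2 tick 0 v(0, 1): F3/E4 M7 untreated
  -> R1 @ bar 3 tick 0 v(0, 2): F3/C5 P5 -> E3/B4 P5 similar
  -> R1 @ bar 4 tick 0 v(0, 2): E3/B4 P5 -> F3/C5 P5 similar
  -> R4 @ bar 4 tick 0 v(0, 1): F3/B3 TT untreated
  -> R1 @ bar 8 tick 0 v(1, 2): C4/G4 P5 -> F4/C5 P5 similar
  -> R2 @ bar 8 tick 0 v(0, 1): E3/C4 m6 -> F3/F4 P8 similar
  -> R2 @ bar 8 tick 0 v(0, 2): E3/G4 m3 -> F3/C5 P5 similar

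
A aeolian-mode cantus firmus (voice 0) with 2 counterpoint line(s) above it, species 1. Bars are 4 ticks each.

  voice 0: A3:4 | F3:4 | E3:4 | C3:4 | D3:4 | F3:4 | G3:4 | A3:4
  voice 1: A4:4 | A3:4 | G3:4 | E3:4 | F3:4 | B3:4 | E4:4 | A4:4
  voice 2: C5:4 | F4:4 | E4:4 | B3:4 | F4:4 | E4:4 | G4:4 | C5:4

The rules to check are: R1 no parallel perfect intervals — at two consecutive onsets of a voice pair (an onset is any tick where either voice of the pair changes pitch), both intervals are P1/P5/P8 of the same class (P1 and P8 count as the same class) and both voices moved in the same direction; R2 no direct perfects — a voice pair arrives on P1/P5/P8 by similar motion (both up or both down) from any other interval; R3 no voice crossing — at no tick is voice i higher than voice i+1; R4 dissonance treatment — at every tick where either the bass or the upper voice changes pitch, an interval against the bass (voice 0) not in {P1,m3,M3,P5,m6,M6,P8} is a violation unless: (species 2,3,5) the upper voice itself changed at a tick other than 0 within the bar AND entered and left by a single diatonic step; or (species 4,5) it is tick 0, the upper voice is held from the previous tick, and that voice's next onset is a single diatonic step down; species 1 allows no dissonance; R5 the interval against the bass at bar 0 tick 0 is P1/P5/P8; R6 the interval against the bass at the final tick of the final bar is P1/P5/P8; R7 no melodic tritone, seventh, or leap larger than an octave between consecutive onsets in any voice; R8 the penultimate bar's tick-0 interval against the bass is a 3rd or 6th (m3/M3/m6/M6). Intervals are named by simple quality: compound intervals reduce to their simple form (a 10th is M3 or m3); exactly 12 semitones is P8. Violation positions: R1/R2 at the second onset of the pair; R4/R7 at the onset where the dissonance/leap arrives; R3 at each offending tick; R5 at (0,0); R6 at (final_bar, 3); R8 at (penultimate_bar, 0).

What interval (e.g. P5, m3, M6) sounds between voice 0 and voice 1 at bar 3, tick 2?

M3

voice 0=C3 voice 1=E3 -> M3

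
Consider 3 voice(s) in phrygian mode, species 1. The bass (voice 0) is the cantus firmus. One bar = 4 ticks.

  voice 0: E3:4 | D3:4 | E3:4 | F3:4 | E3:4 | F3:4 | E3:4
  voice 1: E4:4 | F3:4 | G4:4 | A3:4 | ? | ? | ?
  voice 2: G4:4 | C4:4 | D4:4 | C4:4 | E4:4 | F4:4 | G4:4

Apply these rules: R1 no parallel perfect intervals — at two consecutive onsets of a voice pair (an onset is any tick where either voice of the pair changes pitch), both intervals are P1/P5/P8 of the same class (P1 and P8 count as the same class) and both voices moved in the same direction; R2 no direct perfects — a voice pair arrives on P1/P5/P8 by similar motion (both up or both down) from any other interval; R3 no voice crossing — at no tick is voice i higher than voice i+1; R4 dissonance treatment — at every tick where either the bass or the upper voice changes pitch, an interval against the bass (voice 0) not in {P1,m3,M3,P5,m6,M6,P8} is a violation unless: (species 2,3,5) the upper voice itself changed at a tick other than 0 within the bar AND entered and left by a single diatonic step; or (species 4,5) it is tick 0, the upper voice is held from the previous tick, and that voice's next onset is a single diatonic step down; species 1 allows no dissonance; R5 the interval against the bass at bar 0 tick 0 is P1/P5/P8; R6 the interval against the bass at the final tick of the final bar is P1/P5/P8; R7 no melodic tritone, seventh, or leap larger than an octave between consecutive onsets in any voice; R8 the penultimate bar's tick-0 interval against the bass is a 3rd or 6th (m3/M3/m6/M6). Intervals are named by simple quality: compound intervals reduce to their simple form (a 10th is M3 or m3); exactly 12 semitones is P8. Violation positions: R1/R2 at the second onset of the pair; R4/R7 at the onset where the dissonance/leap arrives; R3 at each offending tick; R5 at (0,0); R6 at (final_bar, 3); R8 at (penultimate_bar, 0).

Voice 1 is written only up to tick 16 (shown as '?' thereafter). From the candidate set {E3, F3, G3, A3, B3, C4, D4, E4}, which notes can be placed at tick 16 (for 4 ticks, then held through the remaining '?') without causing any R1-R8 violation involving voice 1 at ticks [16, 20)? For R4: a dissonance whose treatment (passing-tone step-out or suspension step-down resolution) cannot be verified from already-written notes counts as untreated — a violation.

E3: violates R2
F3: violates R4
G3: legal
A3: violates R4
B3: legal
C4: legal
D4: violates R4
E4: violates R2

{B3, C4, G3}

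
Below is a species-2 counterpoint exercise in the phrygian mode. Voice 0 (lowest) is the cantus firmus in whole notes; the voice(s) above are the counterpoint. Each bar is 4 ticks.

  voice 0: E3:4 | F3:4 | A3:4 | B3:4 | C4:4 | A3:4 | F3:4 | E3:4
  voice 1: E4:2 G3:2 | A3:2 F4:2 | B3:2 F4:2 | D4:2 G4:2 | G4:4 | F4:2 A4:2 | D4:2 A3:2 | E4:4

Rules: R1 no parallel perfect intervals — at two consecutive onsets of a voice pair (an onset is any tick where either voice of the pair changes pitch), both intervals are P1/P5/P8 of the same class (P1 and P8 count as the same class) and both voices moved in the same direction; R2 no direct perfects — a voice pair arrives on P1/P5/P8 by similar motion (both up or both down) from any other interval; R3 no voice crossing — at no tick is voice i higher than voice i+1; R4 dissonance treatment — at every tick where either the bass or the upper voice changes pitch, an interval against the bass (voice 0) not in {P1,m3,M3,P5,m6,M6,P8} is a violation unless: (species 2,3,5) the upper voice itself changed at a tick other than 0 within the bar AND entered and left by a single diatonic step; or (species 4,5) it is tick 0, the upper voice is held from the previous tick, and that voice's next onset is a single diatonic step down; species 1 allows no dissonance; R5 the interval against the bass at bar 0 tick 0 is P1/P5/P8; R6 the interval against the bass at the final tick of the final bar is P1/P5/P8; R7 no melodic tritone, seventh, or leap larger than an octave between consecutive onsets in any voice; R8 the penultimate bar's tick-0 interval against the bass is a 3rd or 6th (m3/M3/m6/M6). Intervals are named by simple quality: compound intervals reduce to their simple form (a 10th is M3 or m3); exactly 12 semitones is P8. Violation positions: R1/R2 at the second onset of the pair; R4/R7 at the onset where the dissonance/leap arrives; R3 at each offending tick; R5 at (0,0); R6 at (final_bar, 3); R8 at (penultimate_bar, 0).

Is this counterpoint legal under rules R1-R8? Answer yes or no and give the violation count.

bar 0: v0=E3 v1=E4 (P8)
bar 1: v0=F3 v1=A3 (M3)
bar 2: v0=A3 v1=B3 (M2)
bar 3: v0=B3 v1=D4 (m3)
bar 4: v0=C4 v1=G4 (P5)
bar 5: v0=A3 v1=F4 (m6)
bar 6: v0=F3 v1=D4 (M6)
bar 7: v0=E3 v1=E4 (P8)
  R4 @ bar2.0: A3/B3 M2 untreated
  R7 @ bar2.0: F4->B3 leap 6st
  R7 @ bar2.2: B3->F4 leap 6st

No (3 violations)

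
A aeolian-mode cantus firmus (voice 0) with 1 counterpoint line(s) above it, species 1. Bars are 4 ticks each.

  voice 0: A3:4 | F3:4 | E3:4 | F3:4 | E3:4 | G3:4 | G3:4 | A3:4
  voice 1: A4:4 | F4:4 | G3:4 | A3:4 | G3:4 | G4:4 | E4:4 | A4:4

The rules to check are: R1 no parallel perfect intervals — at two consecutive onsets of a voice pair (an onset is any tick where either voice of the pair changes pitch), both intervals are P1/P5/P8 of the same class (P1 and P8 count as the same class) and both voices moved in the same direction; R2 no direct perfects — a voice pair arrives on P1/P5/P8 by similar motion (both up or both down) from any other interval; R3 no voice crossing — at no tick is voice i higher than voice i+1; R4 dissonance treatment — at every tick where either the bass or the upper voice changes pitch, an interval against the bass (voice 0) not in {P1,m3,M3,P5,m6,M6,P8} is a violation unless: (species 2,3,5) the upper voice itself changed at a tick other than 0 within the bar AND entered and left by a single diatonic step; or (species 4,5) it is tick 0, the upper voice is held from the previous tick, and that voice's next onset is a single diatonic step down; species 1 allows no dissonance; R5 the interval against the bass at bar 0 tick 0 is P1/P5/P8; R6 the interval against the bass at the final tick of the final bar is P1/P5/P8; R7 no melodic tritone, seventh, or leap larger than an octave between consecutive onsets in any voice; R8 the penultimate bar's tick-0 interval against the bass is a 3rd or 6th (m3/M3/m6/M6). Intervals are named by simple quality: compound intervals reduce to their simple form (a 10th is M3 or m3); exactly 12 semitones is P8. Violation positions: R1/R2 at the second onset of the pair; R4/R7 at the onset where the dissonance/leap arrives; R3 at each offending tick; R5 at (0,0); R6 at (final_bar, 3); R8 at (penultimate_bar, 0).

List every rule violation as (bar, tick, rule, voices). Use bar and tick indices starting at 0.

bar 0: v0=A3 v1=A4 downbeat P8
bar 1: v0=F3 v1=F4 downbeat P8
bar 2: v0=E3 v1=G3 downbeat m3
bar 3: v0=F3 v1=A3 downbeat M3
bar 4: v0=E3 v1=G3 downbeat m3
bar 5: v0=G3 v1=G4 downbeat P8
bar 6: v0=G3 v1=E4 downbeat M6
bar 7: v0=A3 v1=A4 downbeat P8
  -> R1 @ bar 1 tick 0 v(0, 1): A3/A4 P8 -> F3/F4 P8 similar
  -> R7 @ bar 2 tick 0 v(1,): F4->G3 leap 10st
  -> R2 @ bar 5 tick 0 v(0, 1): E3/G3 m3 -> G3/G4 P8 similar
  -> R2 @ bar 7 tick 0 v(0, 1): G3/E4 M6 -> A3/A4 P8 similar

(1, 0, R1, (0, 1))
(2, 0, R7, (1,))
(5, 0, R2, (0, 1))
(7, 0, R2, (0, 1))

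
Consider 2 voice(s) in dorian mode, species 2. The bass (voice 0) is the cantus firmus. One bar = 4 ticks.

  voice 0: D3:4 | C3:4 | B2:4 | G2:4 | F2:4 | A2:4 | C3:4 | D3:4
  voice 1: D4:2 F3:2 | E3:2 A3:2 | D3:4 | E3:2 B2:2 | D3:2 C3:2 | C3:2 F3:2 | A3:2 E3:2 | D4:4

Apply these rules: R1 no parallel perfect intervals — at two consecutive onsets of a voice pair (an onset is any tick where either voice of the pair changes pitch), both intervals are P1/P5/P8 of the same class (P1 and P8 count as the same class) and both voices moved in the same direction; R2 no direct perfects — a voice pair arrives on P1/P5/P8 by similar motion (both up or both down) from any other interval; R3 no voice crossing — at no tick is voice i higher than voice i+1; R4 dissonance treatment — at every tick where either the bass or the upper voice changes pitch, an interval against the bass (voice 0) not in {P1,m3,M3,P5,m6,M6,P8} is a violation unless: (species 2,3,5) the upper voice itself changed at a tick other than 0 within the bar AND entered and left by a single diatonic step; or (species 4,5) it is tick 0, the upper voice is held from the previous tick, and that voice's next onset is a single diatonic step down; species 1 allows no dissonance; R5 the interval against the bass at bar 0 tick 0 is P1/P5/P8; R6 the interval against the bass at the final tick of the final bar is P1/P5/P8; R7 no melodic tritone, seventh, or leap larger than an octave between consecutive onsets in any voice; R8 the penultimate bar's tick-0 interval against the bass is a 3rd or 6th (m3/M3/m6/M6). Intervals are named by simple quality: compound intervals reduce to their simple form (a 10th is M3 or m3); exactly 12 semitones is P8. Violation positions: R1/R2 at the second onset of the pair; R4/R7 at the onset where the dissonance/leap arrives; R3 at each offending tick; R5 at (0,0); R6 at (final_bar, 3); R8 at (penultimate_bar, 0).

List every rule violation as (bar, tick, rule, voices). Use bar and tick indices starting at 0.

(7, 0, R2, (0, 1))
(7, 0, R7, (1,))

bar 0: v0=D3 v1=D4 downbeat P8
bar 1: v0=C3 v1=E3 downbeat M3
bar 2: v0=B2 v1=D3 downbeat m3
bar 3: v0=G2 v1=E3 downbeat M6
bar 4: v0=F2 v1=D3 downbeat M6
bar 5: v0=A2 v1=C3 downbeat m3
bar 6: v0=C3 v1=A3 downbeat M6
bar 7: v0=D3 v1=D4 downbeat P8
  -> R2 @ bar 7 tick 0 v(0, 1): C3/E3 M3 -> D3/D4 P8 similar
  -> R7 @ bar 7 tick 0 v(1,): E3->D4 leap 10st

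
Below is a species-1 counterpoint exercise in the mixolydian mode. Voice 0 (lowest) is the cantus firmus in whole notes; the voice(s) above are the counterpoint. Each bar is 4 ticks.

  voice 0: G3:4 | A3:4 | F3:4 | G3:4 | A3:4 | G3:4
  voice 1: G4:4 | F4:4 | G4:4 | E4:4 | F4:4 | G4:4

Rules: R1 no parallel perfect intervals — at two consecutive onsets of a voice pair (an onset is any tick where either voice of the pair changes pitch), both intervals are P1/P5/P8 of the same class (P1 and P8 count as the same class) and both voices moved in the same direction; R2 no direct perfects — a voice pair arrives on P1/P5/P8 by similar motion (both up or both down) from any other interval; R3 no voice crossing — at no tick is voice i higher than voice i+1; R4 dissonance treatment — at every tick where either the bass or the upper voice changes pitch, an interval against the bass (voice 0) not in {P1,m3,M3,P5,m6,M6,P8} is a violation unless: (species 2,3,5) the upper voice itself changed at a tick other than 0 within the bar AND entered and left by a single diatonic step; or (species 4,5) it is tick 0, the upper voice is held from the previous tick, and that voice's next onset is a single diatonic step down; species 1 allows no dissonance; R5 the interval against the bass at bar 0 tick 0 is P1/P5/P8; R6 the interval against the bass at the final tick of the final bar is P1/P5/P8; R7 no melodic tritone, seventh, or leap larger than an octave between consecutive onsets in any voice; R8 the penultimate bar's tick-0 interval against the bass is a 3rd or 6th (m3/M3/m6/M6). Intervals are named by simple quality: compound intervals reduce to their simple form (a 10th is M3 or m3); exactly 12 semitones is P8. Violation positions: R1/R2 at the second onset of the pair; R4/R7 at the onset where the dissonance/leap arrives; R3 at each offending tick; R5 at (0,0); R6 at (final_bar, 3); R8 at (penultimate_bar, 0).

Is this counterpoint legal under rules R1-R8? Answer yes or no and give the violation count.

No (1 violations)

bar 0: v0=G3 v1=G4 (P8)
bar 1: v0=A3 v1=F4 (m6)
bar 2: v0=F3 v1=G4 (M2)
bar 3: v0=G3 v1=E4 (M6)
bar 4: v0=A3 v1=F4 (m6)
bar 5: v0=G3 v1=G4 (P8)
  R4 @ bar2.0: F3/G4 M2 untreated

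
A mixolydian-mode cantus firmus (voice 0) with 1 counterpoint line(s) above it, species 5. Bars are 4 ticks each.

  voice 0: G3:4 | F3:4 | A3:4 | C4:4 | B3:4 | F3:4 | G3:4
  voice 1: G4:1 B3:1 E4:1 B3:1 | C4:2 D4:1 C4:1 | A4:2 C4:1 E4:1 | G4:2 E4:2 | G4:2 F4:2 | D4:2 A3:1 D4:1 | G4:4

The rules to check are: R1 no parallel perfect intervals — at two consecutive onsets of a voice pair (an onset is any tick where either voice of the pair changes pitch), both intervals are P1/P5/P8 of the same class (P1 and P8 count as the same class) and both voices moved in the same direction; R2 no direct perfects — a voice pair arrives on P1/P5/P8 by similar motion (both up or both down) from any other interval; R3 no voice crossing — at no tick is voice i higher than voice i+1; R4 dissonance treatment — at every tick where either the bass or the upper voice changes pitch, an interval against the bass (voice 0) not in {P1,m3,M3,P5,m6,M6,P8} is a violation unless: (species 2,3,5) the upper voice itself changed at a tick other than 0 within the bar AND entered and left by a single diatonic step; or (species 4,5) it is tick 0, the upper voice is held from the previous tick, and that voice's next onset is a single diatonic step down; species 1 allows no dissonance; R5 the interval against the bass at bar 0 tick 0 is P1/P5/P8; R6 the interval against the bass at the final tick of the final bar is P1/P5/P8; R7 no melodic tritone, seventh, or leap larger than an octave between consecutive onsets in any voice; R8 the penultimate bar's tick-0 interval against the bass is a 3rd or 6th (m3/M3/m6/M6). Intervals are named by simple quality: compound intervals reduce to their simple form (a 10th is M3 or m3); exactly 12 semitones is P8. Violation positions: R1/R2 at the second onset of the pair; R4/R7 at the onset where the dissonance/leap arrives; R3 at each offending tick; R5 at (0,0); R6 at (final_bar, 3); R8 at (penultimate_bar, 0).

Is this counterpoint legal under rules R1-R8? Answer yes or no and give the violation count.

No (5 violations)

bar 0: v0=G3 v1=G4 (P8)
bar 1: v0=F3 v1=C4 (P5)
bar 2: v0=A3 v1=A4 (P8)
bar 3: v0=C4 v1=G4 (P5)
bar 4: v0=B3 v1=G4 (m6)
bar 5: v0=F3 v1=D4 (M6)
bar 6: v0=G3 v1=G4 (P8)
  R2 @ bar2.0: F3/C4 P5 -> A3/A4 P8 similar
  R1 @ bar3.0: A3/E4 P5 -> C4/G4 P5 similar
  R4 @ bar4.2: B3/F4 TT untreated
  R7 @ bar5.0: B3->F3 leap 6st
  R2 @ bar6.0: F3/D4 M6 -> G3/G4 P8 similar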